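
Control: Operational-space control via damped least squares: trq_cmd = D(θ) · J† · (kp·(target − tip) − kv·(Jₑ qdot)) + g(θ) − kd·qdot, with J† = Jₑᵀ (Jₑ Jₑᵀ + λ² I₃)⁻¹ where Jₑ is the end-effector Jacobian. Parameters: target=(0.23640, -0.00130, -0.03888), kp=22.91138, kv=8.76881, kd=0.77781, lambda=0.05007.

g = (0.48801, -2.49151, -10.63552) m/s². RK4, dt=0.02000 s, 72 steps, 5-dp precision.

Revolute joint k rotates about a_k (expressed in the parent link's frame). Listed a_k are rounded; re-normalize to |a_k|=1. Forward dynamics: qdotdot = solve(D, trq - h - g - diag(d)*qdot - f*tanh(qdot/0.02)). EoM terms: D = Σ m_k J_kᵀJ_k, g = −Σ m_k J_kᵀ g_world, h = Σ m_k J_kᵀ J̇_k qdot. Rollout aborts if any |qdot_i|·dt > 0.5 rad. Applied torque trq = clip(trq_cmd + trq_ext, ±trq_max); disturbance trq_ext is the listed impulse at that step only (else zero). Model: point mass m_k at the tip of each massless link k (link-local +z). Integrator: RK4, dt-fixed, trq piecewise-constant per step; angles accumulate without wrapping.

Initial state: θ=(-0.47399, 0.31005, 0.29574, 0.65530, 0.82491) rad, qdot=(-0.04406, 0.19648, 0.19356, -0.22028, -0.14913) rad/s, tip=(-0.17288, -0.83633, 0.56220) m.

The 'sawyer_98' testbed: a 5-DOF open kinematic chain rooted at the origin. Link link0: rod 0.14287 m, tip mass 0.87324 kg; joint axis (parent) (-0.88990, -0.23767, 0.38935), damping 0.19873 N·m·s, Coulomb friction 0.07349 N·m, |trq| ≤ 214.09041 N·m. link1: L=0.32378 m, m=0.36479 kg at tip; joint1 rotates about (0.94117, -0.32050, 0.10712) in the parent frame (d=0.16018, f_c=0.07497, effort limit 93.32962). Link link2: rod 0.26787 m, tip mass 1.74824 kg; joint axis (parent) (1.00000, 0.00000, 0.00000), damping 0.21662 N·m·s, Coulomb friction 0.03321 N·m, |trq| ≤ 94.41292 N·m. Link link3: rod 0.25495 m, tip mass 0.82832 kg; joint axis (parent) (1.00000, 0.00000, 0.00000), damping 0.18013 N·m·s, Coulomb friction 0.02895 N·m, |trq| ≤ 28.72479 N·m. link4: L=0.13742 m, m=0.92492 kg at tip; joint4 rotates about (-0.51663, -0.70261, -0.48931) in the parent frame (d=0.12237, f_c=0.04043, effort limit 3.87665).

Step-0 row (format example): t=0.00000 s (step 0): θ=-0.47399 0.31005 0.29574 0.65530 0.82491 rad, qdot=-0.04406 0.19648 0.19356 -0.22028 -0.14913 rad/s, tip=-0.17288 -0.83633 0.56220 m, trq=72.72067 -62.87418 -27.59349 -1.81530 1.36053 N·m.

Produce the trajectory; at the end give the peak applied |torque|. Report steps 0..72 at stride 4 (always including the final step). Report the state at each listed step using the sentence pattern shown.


t=0.08000 s (step 4): θ=-0.33701 0.30189 0.42013 0.83601 0.79940 rad, qdot=2.72090 -0.33904 2.38763 3.17806 -1.67502 rad/s, tip=-0.14976 -0.79616 0.52089 m, trq=36.52957 -33.04913 -17.72777 -4.12923 2.14975 N·m.
t=0.16000 s (step 8): θ=-0.13456 0.24318 0.61908 1.10575 0.73246 rad, qdot=2.24621 -1.12552 2.59750 2.67527 -3.55693 rad/s, tip=-0.09622 -0.69350 0.47168 m, trq=19.10550 -18.39553 -12.74620 -3.69486 3.37237 N·m.
t=0.24000 s (step 12): θ=0.03771 0.16864 0.81082 1.32561 0.64015 rad, qdot=2.01810 -0.92100 2.27728 1.63551 -5.66941 rad/s, tip=-0.05246 -0.57242 0.42251 m, trq=12.25430 -13.04679 -12.00242 -3.73546 3.87665 N·m.
t=0.32000 s (step 16): θ=0.20833 0.14163 0.96899 1.49012 0.53162 rad, qdot=1.75510 -0.60967 1.99273 0.94123 -5.96476 rad/s, tip=-0.02102 -0.45794 0.37149 m, trq=7.61772 -9.66814 -11.74190 -3.72563 3.87665 N·m.
t=0.40000 s (step 20): θ=0.36184 0.14627 1.10522 1.60705 0.41919 rad, qdot=1.19892 -0.67269 1.90435 0.31528 -6.36450 rad/s, tip=0.00164 -0.35952 0.31936 m, trq=5.00131 -7.55061 -11.92163 -3.43922 3.87665 N·m.
t=0.48000 s (step 24): θ=0.48637 0.16716 1.22670 1.68407 0.29941 rad, qdot=0.48590 -0.97124 1.93880 -0.26788 -6.97552 rad/s, tip=0.01796 -0.27896 0.26823 m, trq=3.45602 -5.96999 -12.12531 -2.87400 3.87665 N·m.
t=0.56000 s (step 28): θ=0.57802 0.19731 1.33619 1.72759 0.16701 rad, qdot=-0.40454 -1.54597 2.10543 -0.82472 -7.83190 rad/s, tip=0.03061 -0.21462 0.22067 m, trq=2.49336 -4.44581 -12.18385 -2.08590 3.87665 N·m.
t=0.64000 s (step 32): θ=0.63680 0.23519 1.43392 1.74468 0.02259 rad, qdot=-1.41692 -2.29431 2.37452 -1.26463 -8.39737 rad/s, tip=0.04180 -0.16375 0.17878 m, trq=2.13848 -3.00571 -11.95698 -1.14877 3.87665 N·m.
t=0.72000 s (step 36): θ=0.67270 0.29029 1.51796 1.74864 -0.06493 rad, qdot=-2.31350 -3.00450 2.69639 -1.59179 -7.69686 rad/s, tip=0.04848 -0.12689 0.14259 m, trq=3.63719 -2.94108 -11.79425 -0.01839 3.87665 N·m.
t=0.80000 s (step 40): θ=0.69807 0.35945 1.59165 1.74406 -0.04617 rad, qdot=-2.97661 -3.71372 3.01642 -2.03882 -7.08899 rad/s, tip=0.04797 -0.10428 0.10974 m, trq=5.93828 -3.81321 -11.97245 1.14774 3.87665 N·m.
t=0.88000 s (step 44): θ=0.72549 0.43217 1.65734 1.73146 0.05089 rad, qdot=-2.84159 -3.63752 2.92466 -2.33254 -6.45799 rad/s, tip=0.04308 -0.09170 0.08044 m, trq=7.30544 -5.22430 -11.98160 1.95513 3.87665 N·m.
t=0.96000 s (step 48): θ=0.76307 0.49892 1.71695 1.71137 0.17783 rad, qdot=-2.05126 -2.85734 2.43318 -2.33314 -5.86333 rad/s, tip=0.03783 -0.08489 0.05612 m, trq=7.30155 -6.56061 -11.64365 2.27206 3.87665 N·m.
t=1.04000 s (step 52): θ=0.81336 0.55467 1.77077 1.68395 0.28969 rad, qdot=-1.25375 -2.11653 1.90470 -2.21524 -5.73192 rad/s, tip=0.03522 -0.08055 0.03727 m, trq=6.44405 -7.19864 -11.26839 2.24130 3.87665 N·m.
t=1.12000 s (step 56): θ=0.87423 0.59920 1.81692 1.65114 0.36079 rad, qdot=-0.74947 -1.69420 1.51332 -2.11409 -5.99783 rad/s, tip=0.03611 -0.07666 0.02323 m, trq=5.33979 -7.21847 -11.09418 2.03421 3.87665 N·m.
t=1.20000 s (step 60): θ=0.94061 0.63546 1.85359 1.61610 0.38901 rad, qdot=-0.50042 -1.47436 1.24451 -2.03468 -6.29356 rad/s, tip=0.03985 -0.07274 0.01282 m, trq=4.31254 -6.97325 -11.07807 1.76454 3.87665 N·m.
t=1.28000 s (step 64): θ=1.00637 0.66678 1.88091 1.58117 0.38662 rad, qdot=-0.42134 -1.34556 1.06121 -1.97536 -6.49522 rad/s, tip=0.04547 -0.06924 0.00496 m, trq=3.49804 -6.70388 -11.13567 1.50535 3.87665 N·m.
t=1.36000 s (step 68): θ=1.06692 0.69656 1.89982 1.54746 0.36659 rad, qdot=-0.42646 -1.23055 0.93019 -1.91552 -6.48406 rad/s, tip=0.05242 -0.06658 -0.00115 m, trq=2.94022 -6.53836 -11.17946 1.28909 3.87665 N·m.
t=1.44000 s (step 72): θ=1.11977 0.72698 1.91207 1.51510 0.33992 rad, qdot=-0.46744 -1.12560 0.83886 -1.87328 -6.43310 rad/s, tip=0.06029 -0.06498 -0.00617 m.
max |trq| (N·m): 72.72067


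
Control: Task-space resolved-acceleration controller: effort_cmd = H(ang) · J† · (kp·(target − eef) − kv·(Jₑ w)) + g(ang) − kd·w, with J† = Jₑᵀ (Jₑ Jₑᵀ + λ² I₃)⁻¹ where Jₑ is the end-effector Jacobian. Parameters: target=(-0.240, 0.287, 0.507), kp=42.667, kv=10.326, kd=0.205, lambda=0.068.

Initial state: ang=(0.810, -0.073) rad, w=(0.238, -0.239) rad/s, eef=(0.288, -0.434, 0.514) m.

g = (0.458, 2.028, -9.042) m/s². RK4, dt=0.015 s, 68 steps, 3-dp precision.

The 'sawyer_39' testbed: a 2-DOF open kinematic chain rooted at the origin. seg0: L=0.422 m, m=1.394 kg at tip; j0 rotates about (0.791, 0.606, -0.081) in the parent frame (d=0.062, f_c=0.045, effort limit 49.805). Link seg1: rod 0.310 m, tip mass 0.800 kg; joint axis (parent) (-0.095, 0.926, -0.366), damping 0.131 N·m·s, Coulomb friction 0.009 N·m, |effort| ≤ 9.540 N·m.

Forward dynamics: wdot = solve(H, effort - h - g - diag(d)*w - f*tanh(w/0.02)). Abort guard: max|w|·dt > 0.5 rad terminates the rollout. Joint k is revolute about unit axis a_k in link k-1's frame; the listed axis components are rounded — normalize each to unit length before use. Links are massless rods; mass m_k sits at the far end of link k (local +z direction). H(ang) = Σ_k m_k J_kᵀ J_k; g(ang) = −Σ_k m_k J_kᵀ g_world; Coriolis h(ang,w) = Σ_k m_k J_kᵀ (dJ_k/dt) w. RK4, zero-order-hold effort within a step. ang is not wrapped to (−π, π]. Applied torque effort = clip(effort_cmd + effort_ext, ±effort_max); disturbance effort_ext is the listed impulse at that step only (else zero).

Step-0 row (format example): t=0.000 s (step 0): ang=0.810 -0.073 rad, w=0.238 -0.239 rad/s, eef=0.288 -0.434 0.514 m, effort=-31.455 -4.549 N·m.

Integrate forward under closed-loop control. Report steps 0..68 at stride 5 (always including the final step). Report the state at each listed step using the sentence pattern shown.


t=0.075 s (step 5): ang=0.743 -0.110 rad, w=-1.752 -0.667 rad/s, eef=0.258 -0.406 0.550 m, effort=-16.117 -2.281 N·m.
t=0.150 s (step 10): ang=0.576 -0.162 rad, w=-2.573 -0.677 rad/s, eef=0.189 -0.327 0.625 m, effort=-7.642 -1.056 N·m.
t=0.225 s (step 15): ang=0.372 -0.206 rad, w=-2.817 -0.458 rad/s, eef=0.099 -0.219 0.688 m, effort=-1.840 -0.261 N·m.
t=0.300 s (step 20): ang=0.163 -0.229 rad, w=-2.719 -0.169 rad/s, eef=0.006 -0.102 0.721 m, effort=2.560 0.277 N·m.
t=0.375 s (step 25): ang=-0.030 -0.233 rad, w=-2.402 0.060 rad/s, eef=-0.079 0.008 0.723 m, effort=5.740 0.613 N·m.
t=0.450 s (step 30): ang=-0.195 -0.223 rad, w=-1.974 0.183 rad/s, eef=-0.149 0.100 0.706 m, effort=7.734 0.792 N·m.
t=0.525 s (step 35): ang=-0.326 -0.207 rad, w=-1.524 0.228 rad/s, eef=-0.201 0.171 0.679 m, effort=8.723 0.854 N·m.
t=0.600 s (step 40): ang=-0.424 -0.190 rad, w=-1.115 0.226 rad/s, eef=-0.238 0.223 0.652 m, effort=9.012 0.844 N·m.
t=0.675 s (step 45): ang=-0.495 -0.174 rad, w=-0.778 0.205 rad/s, eef=-0.263 0.258 0.630 m, effort=8.901 0.797 N·m.
t=0.750 s (step 50): ang=-0.543 -0.159 rad, w=-0.520 0.182 rad/s, eef=-0.278 0.282 0.613 m, effort=8.616 0.737 N·m.
t=0.825 s (step 55): ang=-0.575 -0.147 rad, w=-0.334 0.161 rad/s, eef=-0.287 0.298 0.602 m, effort=8.295 0.677 N·m.
t=0.900 s (step 60): ang=-0.595 -0.135 rad, w=-0.206 0.142 rad/s, eef=-0.292 0.308 0.595 m, effort=8.007 0.626 N·m.
t=0.975 s (step 65): ang=-0.607 -0.125 rad, w=-0.122 0.126 rad/s, eef=-0.294 0.314 0.591 m, effort=7.778 0.585 N·m.
t=1.020 s (step 68): ang=-0.611 -0.120 rad, w=-0.088 0.118 rad/s, eef=-0.295 0.317 0.589 m.


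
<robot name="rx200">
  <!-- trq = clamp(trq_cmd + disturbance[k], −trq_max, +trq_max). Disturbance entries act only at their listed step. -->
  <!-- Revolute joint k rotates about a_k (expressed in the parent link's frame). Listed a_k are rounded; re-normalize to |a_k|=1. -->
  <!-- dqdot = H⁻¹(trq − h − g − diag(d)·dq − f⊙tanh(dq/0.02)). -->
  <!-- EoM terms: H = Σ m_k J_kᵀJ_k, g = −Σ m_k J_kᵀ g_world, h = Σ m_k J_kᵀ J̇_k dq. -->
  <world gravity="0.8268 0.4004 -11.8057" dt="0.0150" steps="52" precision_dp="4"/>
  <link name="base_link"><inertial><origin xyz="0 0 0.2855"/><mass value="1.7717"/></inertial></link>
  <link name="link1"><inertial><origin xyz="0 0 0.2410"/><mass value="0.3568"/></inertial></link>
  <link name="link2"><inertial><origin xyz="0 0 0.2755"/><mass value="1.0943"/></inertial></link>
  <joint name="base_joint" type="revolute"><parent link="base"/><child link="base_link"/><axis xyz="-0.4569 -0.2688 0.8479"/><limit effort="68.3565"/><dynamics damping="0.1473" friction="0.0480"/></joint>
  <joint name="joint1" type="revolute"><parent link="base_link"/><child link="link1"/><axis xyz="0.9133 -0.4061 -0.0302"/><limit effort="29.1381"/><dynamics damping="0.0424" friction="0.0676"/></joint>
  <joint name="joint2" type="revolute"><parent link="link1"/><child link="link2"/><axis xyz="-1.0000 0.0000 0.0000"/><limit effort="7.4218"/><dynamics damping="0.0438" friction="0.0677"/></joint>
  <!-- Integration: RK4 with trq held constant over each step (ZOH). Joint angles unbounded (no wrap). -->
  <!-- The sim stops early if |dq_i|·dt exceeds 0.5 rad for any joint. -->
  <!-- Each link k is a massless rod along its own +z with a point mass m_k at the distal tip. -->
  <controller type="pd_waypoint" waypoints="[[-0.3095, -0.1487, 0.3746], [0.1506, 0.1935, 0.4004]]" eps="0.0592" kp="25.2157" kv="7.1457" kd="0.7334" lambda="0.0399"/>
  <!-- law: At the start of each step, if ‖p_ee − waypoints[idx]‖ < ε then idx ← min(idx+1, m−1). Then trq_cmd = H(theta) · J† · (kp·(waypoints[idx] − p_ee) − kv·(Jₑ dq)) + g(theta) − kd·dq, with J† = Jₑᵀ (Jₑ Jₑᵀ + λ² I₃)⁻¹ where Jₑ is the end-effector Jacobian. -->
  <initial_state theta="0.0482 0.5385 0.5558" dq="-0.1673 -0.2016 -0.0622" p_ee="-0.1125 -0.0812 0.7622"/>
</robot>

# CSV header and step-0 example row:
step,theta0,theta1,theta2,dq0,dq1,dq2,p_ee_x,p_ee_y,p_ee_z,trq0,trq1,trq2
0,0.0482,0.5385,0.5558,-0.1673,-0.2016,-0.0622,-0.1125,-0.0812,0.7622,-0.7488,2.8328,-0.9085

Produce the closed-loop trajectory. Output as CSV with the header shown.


step,theta0,theta1,theta2,dq0,dq1,dq2,p_ee_x,p_ee_y,p_ee_z,trq0,trq1,trq2
1,0.0446,0.5411,0.5640,-0.3092,0.5263,1.1172,-0.1123,-0.0810,0.7617,-0.5992,1.8606,-1.7134
2,0.0406,0.5507,0.5810,-0.2260,0.7585,1.1508,-0.1133,-0.0816,0.7601,-0.5296,1.2806,-1.5965
3,0.0378,0.5633,0.5979,-0.1511,0.9227,1.1053,-0.1149,-0.0831,0.7582,-0.4528,0.7793,-1.4253
4,0.0359,0.5781,0.6140,-0.0938,1.0542,1.0544,-0.1170,-0.0856,0.7559,-0.3693,0.3280,-1.2593
5,0.0348,0.5947,0.6295,-0.0505,1.1611,1.0057,-0.1196,-0.0888,0.7534,-0.2829,-0.0817,-1.1037
6,0.0343,0.6127,0.6442,-0.0186,1.2478,0.9608,-0.1224,-0.0927,0.7506,-0.1954,-0.4554,-0.9591
7,0.0342,0.6320,0.6583,0.0004,1.3176,0.9229,-0.1256,-0.0971,0.7477,-0.1037,-0.7975,-0.8271
8,0.0343,0.6521,0.6718,0.0092,1.3722,0.8889,-0.1288,-0.1019,0.7445,-0.0092,-1.1111,-0.7045
9,0.0345,0.6730,0.6849,0.0138,1.4135,0.8547,-0.1322,-0.1071,0.7411,0.0821,-1.3994,-0.5876
10,0.0347,0.6944,0.6975,0.0164,1.4443,0.8214,-0.1356,-0.1125,0.7376,0.1680,-1.6660,-0.4768
11,0.0350,0.7162,0.7095,0.0181,1.4668,0.7898,-0.1391,-0.1182,0.7339,0.2484,-1.9138,-0.3723
12,0.0352,0.7383,0.7211,0.0194,1.4824,0.7604,-0.1426,-0.1240,0.7300,0.3234,-2.1448,-0.2739
13,0.0355,0.7606,0.7323,0.0207,1.4922,0.7331,-0.1461,-0.1300,0.7260,0.3934,-2.3609,-0.1812
14,0.0359,0.7831,0.7431,0.0224,1.4971,0.7079,-0.1496,-0.1360,0.7218,0.4589,-2.5636,-0.0938
15,0.0362,0.8055,0.7536,0.0248,1.4979,0.6846,-0.1531,-0.1421,0.7176,0.5206,-2.7541,-0.0112
16,0.0366,0.8279,0.7637,0.0283,1.4951,0.6630,-0.1565,-0.1481,0.7132,0.5788,-2.9336,0.0670
17,0.0371,0.8503,0.7735,0.0332,1.4894,0.6430,-0.1598,-0.1541,0.7087,0.6340,-3.1030,0.1413
18,0.0376,0.8726,0.7830,0.0400,1.4812,0.6243,-0.1632,-0.1600,0.7041,0.6864,-3.2633,0.2119
19,0.0383,0.8947,0.7922,0.0492,1.4710,0.6068,-0.1664,-0.1659,0.6994,0.7363,-3.4151,0.2793
20,0.0391,0.9167,0.8012,0.0613,1.4594,0.5903,-0.1696,-0.1716,0.6946,0.7839,-3.5593,0.3436
21,0.0401,0.9385,0.8099,0.0768,1.4466,0.5748,-0.1727,-0.1772,0.6898,0.8292,-3.6964,0.4049
22,0.0414,0.9600,0.8184,0.0960,1.4329,0.5602,-0.1758,-0.1827,0.6850,0.8723,-3.8270,0.4636
23,0.0430,0.9814,0.8267,0.1192,1.4187,0.5466,-0.1788,-0.1880,0.6800,0.9133,-3.9513,0.5195
24,0.0450,1.0026,0.8348,0.1465,1.4041,0.5339,-0.1817,-0.1931,0.6751,0.9515,-4.0696,0.5728
25,0.0475,1.0235,0.8427,0.1778,1.3894,0.5223,-0.1845,-0.1981,0.6701,0.9860,-4.1819,0.6234
26,0.0504,1.0443,0.8505,0.2126,1.3746,0.5119,-0.1872,-0.2029,0.6651,1.0147,-4.2879,0.6713
27,0.0539,1.0648,0.8581,0.2498,1.3596,0.5031,-0.1898,-0.2075,0.6601,1.0345,-4.3870,0.7161
28,0.0579,1.0850,0.8656,0.2872,1.3444,0.4964,-0.1923,-0.2119,0.6551,1.0409,-4.4783,0.7576
29,0.0624,1.1051,0.8730,0.3214,1.3283,0.4924,-0.1947,-0.2161,0.6501,1.0288,-4.5603,0.7952
30,0.0674,1.1248,0.8804,0.3472,1.3108,0.4919,-0.1970,-0.2202,0.6452,0.9936,-4.6318,0.8284
31,0.0727,1.1444,0.8878,0.3583,1.2908,0.4954,-0.1991,-0.2240,0.6402,0.9341,-4.6915,0.8569
32,0.0780,1.1635,0.8953,0.3482,1.2672,0.5032,-0.2011,-0.2277,0.6354,0.8548,-4.7396,0.8808
33,0.0830,1.1823,0.9029,0.3123,1.2392,0.5148,-0.2030,-0.2313,0.6305,0.7669,-4.7771,0.9008
34,0.0872,1.2007,0.9107,0.2495,1.2065,0.5290,-0.2047,-0.2346,0.6257,0.6844,-4.8068,0.9179
35,0.0903,1.2185,0.9188,0.1632,1.1698,0.5442,-0.2064,-0.2378,0.6210,0.6194,-4.8314,0.9337
36,0.0919,1.2357,0.9271,0.0606,1.1307,0.5586,-0.2080,-0.2409,0.6164,0.5785,-4.8538,0.9495
37,0.0920,1.2524,0.9356,-0.0381,1.0937,0.5698,-0.2095,-0.2438,0.6118,0.5519,-4.8785,0.9671
38,0.0908,1.2686,0.9442,-0.1221,1.0610,0.5774,-0.2110,-0.2466,0.6073,0.5318,-4.9077,0.9869
39,0.0883,1.2842,0.9529,-0.2100,1.0283,0.5836,-0.2125,-0.2493,0.6028,0.5322,-4.9368,1.0070
40,0.0845,1.2994,0.9617,-0.2955,0.9968,0.5880,-0.2140,-0.2518,0.5984,0.5467,-4.9664,1.0280
41,0.0795,1.3141,0.9705,-0.3748,0.9675,0.5904,-0.2155,-0.2543,0.5941,0.5700,-4.9970,1.0498
42,0.0734,1.3285,0.9794,-0.4459,0.9405,0.5909,-0.2170,-0.2566,0.5898,0.5982,-5.0283,1.0723
43,0.0662,1.3424,0.9882,-0.5084,0.9160,0.5898,-0.2186,-0.2588,0.5855,0.6285,-5.0603,1.0955
44,0.0582,1.3559,0.9971,-0.5624,0.8938,0.5873,-0.2202,-0.2609,0.5813,0.6594,-5.0926,1.1192
45,0.0494,1.3692,1.0059,-0.6087,0.8735,0.5835,-0.2218,-0.2629,0.5771,0.6899,-5.1249,1.1432
46,0.0400,1.3822,1.0146,-0.6480,0.8551,0.5788,-0.2235,-0.2648,0.5729,0.7194,-5.1568,1.1674
47,0.0300,1.3949,1.0232,-0.6811,0.8381,0.5732,-0.2252,-0.2666,0.5688,0.7477,-5.1882,1.1918
48,0.0196,1.4073,1.0318,-0.7090,0.8223,0.5670,-0.2269,-0.2683,0.5647,0.7748,-5.2188,1.2162
49,0.0088,1.4195,1.0403,-0.7324,0.8075,0.5602,-0.2287,-0.2699,0.5607,0.8006,-5.2484,1.2406
50,-0.0024,1.4316,1.0486,-0.7519,0.7936,0.5529,-0.2305,-0.2714,0.5567,0.8253,-5.2769,1.2648
51,-0.0138,1.4434,1.0569,-0.7680,0.7803,0.5454,-0.2323,-0.2727,0.5527,0.8488,-5.3043,1.2888
52,-0.0254,1.4550,1.0650,-0.7812,0.7676,0.5375,-0.2342,-0.2740,0.5488,,,


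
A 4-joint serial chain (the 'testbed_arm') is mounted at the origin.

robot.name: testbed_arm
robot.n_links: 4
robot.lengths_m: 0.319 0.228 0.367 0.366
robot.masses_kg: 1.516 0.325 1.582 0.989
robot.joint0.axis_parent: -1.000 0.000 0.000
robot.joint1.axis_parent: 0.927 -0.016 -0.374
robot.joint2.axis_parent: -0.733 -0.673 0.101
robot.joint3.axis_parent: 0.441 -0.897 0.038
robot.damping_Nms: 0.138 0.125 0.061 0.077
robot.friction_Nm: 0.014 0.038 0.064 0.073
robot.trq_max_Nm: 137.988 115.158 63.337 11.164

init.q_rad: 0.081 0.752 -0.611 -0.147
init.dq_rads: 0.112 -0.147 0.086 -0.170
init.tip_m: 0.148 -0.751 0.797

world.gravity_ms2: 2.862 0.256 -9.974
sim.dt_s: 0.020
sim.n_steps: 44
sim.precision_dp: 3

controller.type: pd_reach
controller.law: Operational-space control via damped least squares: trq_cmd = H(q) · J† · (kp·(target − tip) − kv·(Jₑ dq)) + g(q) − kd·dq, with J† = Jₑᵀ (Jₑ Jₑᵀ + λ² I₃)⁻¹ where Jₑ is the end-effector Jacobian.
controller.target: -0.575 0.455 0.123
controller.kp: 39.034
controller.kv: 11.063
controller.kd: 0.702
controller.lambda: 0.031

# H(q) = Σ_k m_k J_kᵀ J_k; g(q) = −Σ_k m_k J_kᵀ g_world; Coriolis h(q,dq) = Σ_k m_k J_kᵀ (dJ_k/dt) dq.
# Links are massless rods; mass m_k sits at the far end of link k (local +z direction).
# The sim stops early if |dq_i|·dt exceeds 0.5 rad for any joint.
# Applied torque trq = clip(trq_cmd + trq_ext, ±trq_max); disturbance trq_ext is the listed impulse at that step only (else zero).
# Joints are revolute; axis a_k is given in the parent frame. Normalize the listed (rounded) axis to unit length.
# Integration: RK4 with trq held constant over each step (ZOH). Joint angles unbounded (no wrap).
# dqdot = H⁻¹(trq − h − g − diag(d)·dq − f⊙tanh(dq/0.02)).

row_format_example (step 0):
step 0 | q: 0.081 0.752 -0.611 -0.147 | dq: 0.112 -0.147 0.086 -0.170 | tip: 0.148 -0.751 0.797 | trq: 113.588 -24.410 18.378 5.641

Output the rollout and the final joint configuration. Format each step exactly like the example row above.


step 1 | q: 0.117 0.776 -0.628 -0.143 | dq: 3.494 2.506 -1.746 0.556 | tip: 0.144 -0.738 0.797 | trq: 86.165 -21.865 17.363 4.258
step 2 | q: 0.210 0.842 -0.675 -0.127 | dq: 5.718 4.015 -2.917 1.090 | tip: 0.130 -0.709 0.787 | trq: 60.295 -16.603 14.645 3.491
step 3 | q: 0.338 0.929 -0.740 -0.101 | dq: 7.087 4.699 -3.537 1.500 | tip: 0.109 -0.668 0.772 | trq: 38.561 -11.415 11.845 2.956
step 4 | q: 0.488 1.025 -0.813 -0.067 | dq: 7.919 4.914 -3.742 1.834 | tip: 0.083 -0.617 0.753 | trq: 21.532 -7.338 9.566 2.474
step 5 | q: 0.651 1.123 -0.887 -0.027 | dq: 8.433 4.873 -3.678 2.149 | tip: 0.054 -0.560 0.734 | trq: 8.675 -4.401 7.851 1.959
step 6 | q: 0.823 1.219 -0.958 0.019 | dq: 8.755 4.678 -3.464 2.481 | tip: 0.023 -0.499 0.713 | trq: -0.864 -2.264 6.541 1.387
step 7 | q: 0.999 1.309 -1.025 0.072 | dq: 8.943 4.370 -3.183 2.834 | tip: -0.008 -0.436 0.693 | trq: -7.892 -0.551 5.462 0.776
step 8 | q: 1.179 1.393 -1.085 0.132 | dq: 9.018 3.976 -2.882 3.183 | tip: -0.039 -0.372 0.673 | trq: -13.058 1.027 4.489 0.163
step 9 | q: 1.359 1.468 -1.140 0.199 | dq: 8.981 3.518 -2.581 3.488 | tip: -0.070 -0.309 0.654 | trq: -16.840 2.638 3.554 -0.409
step 10 | q: 1.537 1.533 -1.188 0.270 | dq: 8.827 3.030 -2.278 3.702 | tip: -0.099 -0.247 0.634 | trq: -19.567 4.345 2.632 -0.901
step 11 | q: 1.711 1.589 -1.231 0.345 | dq: 8.557 2.549 -1.960 3.789 | tip: -0.127 -0.186 0.614 | trq: -21.457 6.125 1.717 -1.289
step 12 | q: 1.879 1.636 -1.266 0.420 | dq: 8.182 2.109 -1.614 3.736 | tip: -0.153 -0.127 0.594 | trq: -22.653 7.907 0.811 -1.562
step 13 | q: 2.038 1.674 -1.295 0.493 | dq: 7.719 1.733 -1.239 3.551 | tip: -0.178 -0.069 0.574 | trq: -23.267 9.603 -0.079 -1.731
step 14 | q: 2.187 1.706 -1.316 0.561 | dq: 7.193 1.433 -0.840 3.262 | tip: -0.200 -0.015 0.552 | trq: -23.406 11.141 -0.948 -1.815
step 15 | q: 2.325 1.732 -1.328 0.623 | dq: 6.628 1.205 -0.433 2.908 | tip: -0.221 0.036 0.529 | trq: -23.175 12.478 -1.787 -1.840
step 16 | q: 2.452 1.755 -1.333 0.677 | dq: 6.045 1.040 -0.038 2.525 | tip: -0.239 0.084 0.506 | trq: -22.681 13.603 -2.591 -1.829
step 17 | q: 2.568 1.774 -1.330 0.724 | dq: 5.458 0.913 0.316 2.154 | tip: -0.257 0.129 0.482 | trq: -22.040 14.530 -3.319 -1.807
step 18 | q: 2.671 1.792 -1.320 0.763 | dq: 4.885 0.820 0.628 1.806 | tip: -0.273 0.169 0.458 | trq: -21.303 15.284 -4.005 -1.780
step 19 | q: 2.763 1.807 -1.305 0.796 | dq: 4.334 0.751 0.893 1.492 | tip: -0.288 0.205 0.434 | trq: -20.523 15.889 -4.648 -1.754
step 20 | q: 2.845 1.822 -1.285 0.823 | dq: 3.814 0.696 1.108 1.221 | tip: -0.303 0.238 0.410 | trq: -19.742 16.367 -5.240 -1.735
step 21 | q: 2.916 1.835 -1.261 0.845 | dq: 3.329 0.649 1.274 0.993 | tip: -0.317 0.267 0.387 | trq: -18.988 16.736 -5.775 -1.725
step 22 | q: 2.979 1.848 -1.234 0.863 | dq: 2.884 0.605 1.394 0.807 | tip: -0.330 0.293 0.364 | trq: -18.275 17.008 -6.248 -1.722
step 23 | q: 3.032 1.860 -1.206 0.878 | dq: 2.478 0.565 1.475 0.657 | tip: -0.343 0.316 0.343 | trq: -17.611 17.196 -6.659 -1.725
step 24 | q: 3.078 1.871 -1.176 0.890 | dq: 2.112 0.526 1.522 0.538 | tip: -0.355 0.335 0.322 | trq: -16.996 17.307 -7.006 -1.731
step 25 | q: 3.117 1.881 -1.145 0.899 | dq: 1.784 0.489 1.542 0.445 | tip: -0.367 0.353 0.303 | trq: -16.430 17.351 -7.292 -1.740
step 26 | q: 3.150 1.890 -1.114 0.908 | dq: 1.493 0.454 1.540 0.373 | tip: -0.379 0.368 0.285 | trq: -15.909 17.336 -7.521 -1.748
step 27 | q: 3.177 1.899 -1.084 0.915 | dq: 1.236 0.422 1.521 0.317 | tip: -0.390 0.381 0.268 | trq: -15.429 17.270 -7.696 -1.755
step 28 | q: 3.200 1.907 -1.054 0.920 | dq: 1.010 0.392 1.489 0.274 | tip: -0.401 0.392 0.252 | trq: -14.989 17.161 -7.825 -1.760
step 29 | q: 3.218 1.915 -1.024 0.926 | dq: 0.813 0.364 1.447 0.240 | tip: -0.411 0.401 0.238 | trq: -14.584 17.018 -7.912 -1.762
step 30 | q: 3.232 1.922 -0.996 0.930 | dq: 0.641 0.338 1.398 0.212 | tip: -0.421 0.409 0.225 | trq: -14.212 16.849 -7.964 -1.761
step 31 | q: 3.244 1.928 -0.968 0.934 | dq: 0.492 0.315 1.344 0.190 | tip: -0.430 0.416 0.213 | trq: -13.871 16.659 -7.986 -1.758
step 32 | q: 3.252 1.934 -0.942 0.938 | dq: 0.364 0.294 1.287 0.171 | tip: -0.439 0.422 0.202 | trq: -13.559 16.455 -7.983 -1.752
step 33 | q: 3.258 1.940 -0.917 0.941 | dq: 0.254 0.275 1.229 0.155 | tip: -0.447 0.427 0.192 | trq: -13.275 16.243 -7.961 -1.744
step 34 | q: 3.262 1.945 -0.893 0.944 | dq: 0.160 0.257 1.170 0.141 | tip: -0.455 0.431 0.184 | trq: -13.016 16.028 -7.923 -1.734
step 35 | q: 3.265 1.950 -0.870 0.947 | dq: 0.080 0.241 1.111 0.128 | tip: -0.463 0.435 0.176 | trq: -12.782 15.812 -7.875 -1.723
step 36 | q: 3.266 1.955 -0.849 0.949 | dq: 0.013 0.226 1.052 0.117 | tip: -0.470 0.438 0.169 | trq: -12.572 15.599 -7.818 -1.711
step 37 | q: 3.265 1.959 -0.828 0.951 | dq: -0.043 0.213 0.995 0.105 | tip: -0.476 0.440 0.163 | trq: -12.385 15.392 -7.756 -1.698
step 38 | q: 3.264 1.964 -0.809 0.953 | dq: -0.088 0.201 0.940 0.094 | tip: -0.483 0.443 0.157 | trq: -12.219 15.193 -7.691 -1.685
step 39 | q: 3.262 1.967 -0.791 0.955 | dq: -0.126 0.190 0.886 0.084 | tip: -0.488 0.444 0.152 | trq: -12.072 15.002 -7.625 -1.673
step 40 | q: 3.259 1.971 -0.773 0.957 | dq: -0.156 0.179 0.835 0.074 | tip: -0.494 0.446 0.148 | trq: -11.944 14.820 -7.559 -1.661
step 41 | q: 3.256 1.975 -0.757 0.958 | dq: -0.181 0.169 0.786 0.066 | tip: -0.499 0.447 0.145 | trq: -11.831 14.649 -7.496 -1.650
step 42 | q: 3.252 1.978 -0.742 0.959 | dq: -0.200 0.159 0.739 0.058 | tip: -0.504 0.448 0.141 | trq: -11.734 14.487 -7.435 -1.640
step 43 | q: 3.248 1.981 -0.728 0.960 | dq: -0.214 0.150 0.694 0.050 | tip: -0.508 0.449 0.139 | trq: -11.651 14.336 -7.377 -1.631
step 44 | q: 3.243 1.984 -0.714 0.961 | dq: -0.225 0.141 0.652 0.043 | tip: -0.512 0.450 0.136
final q (rad): 3.243 1.984 -0.714 0.961


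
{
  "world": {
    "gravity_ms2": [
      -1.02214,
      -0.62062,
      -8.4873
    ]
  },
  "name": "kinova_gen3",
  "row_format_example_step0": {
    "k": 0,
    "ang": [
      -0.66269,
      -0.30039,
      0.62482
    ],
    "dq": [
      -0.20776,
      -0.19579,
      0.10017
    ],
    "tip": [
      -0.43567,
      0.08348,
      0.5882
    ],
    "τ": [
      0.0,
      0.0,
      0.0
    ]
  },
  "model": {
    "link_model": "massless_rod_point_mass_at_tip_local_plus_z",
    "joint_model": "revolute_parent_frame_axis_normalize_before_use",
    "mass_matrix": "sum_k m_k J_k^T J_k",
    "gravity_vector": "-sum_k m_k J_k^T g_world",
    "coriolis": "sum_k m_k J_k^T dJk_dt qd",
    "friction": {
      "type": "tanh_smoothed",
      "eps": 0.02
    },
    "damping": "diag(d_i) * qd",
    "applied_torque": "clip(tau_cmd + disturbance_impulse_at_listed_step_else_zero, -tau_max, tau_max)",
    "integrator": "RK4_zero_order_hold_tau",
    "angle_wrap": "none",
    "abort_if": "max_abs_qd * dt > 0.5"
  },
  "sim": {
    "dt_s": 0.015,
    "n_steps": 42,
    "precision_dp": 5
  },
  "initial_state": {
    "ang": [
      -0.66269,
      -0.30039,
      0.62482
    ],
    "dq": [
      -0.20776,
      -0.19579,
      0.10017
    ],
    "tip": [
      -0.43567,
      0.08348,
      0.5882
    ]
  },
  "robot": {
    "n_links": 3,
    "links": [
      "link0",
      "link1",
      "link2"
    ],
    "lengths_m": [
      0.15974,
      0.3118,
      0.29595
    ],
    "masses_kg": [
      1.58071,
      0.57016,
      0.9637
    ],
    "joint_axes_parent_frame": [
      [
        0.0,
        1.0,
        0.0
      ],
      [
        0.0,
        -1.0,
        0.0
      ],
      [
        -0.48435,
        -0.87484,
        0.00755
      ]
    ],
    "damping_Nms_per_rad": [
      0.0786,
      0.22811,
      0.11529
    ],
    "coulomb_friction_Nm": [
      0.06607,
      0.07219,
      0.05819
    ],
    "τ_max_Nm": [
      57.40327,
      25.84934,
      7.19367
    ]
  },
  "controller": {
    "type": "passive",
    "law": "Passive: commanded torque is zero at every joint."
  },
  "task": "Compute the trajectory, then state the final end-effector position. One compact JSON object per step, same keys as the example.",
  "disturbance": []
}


{"k":1,"ang":[-0.66975,-0.30793,0.62812],"dq":[-0.72189,-0.78899,0.33189],"tip":[-0.43679,0.08386,0.58688],"\u03c4":[0.0,0.0,0.0]}
{"k":2,"ang":[-0.68403,-0.32353,0.63455],"dq":[-1.17248,-1.2763,0.51798],"tip":[-0.43882,0.0846,0.58437],"\u03c4":[0.0,0.0,0.0]}
{"k":3,"ang":[-0.7047,-0.34581,0.64346],"dq":[-1.5765,-1.68191,0.66295],"tip":[-0.4418,0.08561,0.58068],"\u03c4":[0.0,0.0,0.0]}
{"k":4,"ang":[-0.73116,-0.37368,0.65425],"dq":[-1.94723,-2.02445,0.77052],"tip":[-0.44575,0.08683,0.57578],"\u03c4":[0.0,0.0,0.0]}
{"k":5,"ang":[-0.763,-0.4063,0.6664],"dq":[-2.29479,-2.3177,0.8432],"tip":[-0.45069,0.08819,0.56965],"\u03c4":[0.0,0.0,0.0]}
{"k":6,"ang":[-0.79993,-0.44301,0.67938],"dq":[-2.62673,-2.57131,0.88232],"tip":[-0.45661,0.08963,0.56226],"\u03c4":[0.0,0.0,0.0]}
{"k":7,"ang":[-0.84175,-0.48327,0.6927],"dq":[-2.94852,-2.7916,0.88808],"tip":[-0.4635,0.09109,0.55356],"\u03c4":[0.0,0.0,0.0]}
{"k":8,"ang":[-0.88835,-0.52661,0.70585],"dq":[-3.26395,-2.98216,0.8598],"tip":[-0.47135,0.09252,0.5435],"\u03c4":[0.0,0.0,0.0]}
{"k":9,"ang":[-0.93965,-0.5726,0.71832],"dq":[-3.57543,-3.14438,0.79616],"tip":[-0.48012,0.09385,0.53203],"\u03c4":[0.0,0.0,0.0]}
{"k":10,"ang":[-0.9956,-0.6208,0.72955],"dq":[-3.8842,-3.27787,0.69534],"tip":[-0.4898,0.09505,0.51909],"\u03c4":[0.0,0.0,0.0]}
{"k":11,"ang":[-1.05617,-0.67078,0.73898],"dq":[-4.19048,-3.38076,0.55532],"tip":[-0.50035,0.09604,0.50461],"\u03c4":[0.0,0.0,0.0]}
{"k":12,"ang":[-1.1213,-0.72206,0.74601],"dq":[-4.49349,-3.44996,0.37401],"tip":[-0.51174,0.09677,0.48853],"\u03c4":[0.0,0.0,0.0]}
{"k":13,"ang":[-1.19095,-0.77409,0.74999],"dq":[-4.79145,-3.48134,0.14955],"tip":[-0.52391,0.09718,0.47076],"\u03c4":[0.0,0.0,0.0]}
{"k":14,"ang":[-1.265,-0.82629,0.7503],"dq":[-5.07977,-3.47219,-0.10747],"tip":[-0.53682,0.09721,0.45124],"\u03c4":[0.0,0.0,0.0]}
{"k":15,"ang":[-1.34325,-0.87805,0.74675],"dq":[-5.35036,-3.4207,-0.373],"tip":[-0.55037,0.09685,0.4298],"\u03c4":[0.0,0.0,0.0]}
{"k":16,"ang":[-1.42542,-0.92863,0.73887],"dq":[-5.60333,-3.31336,-0.68503],"tip":[-0.56447,0.09603,0.40634],"\u03c4":[0.0,0.0,0.0]}
{"k":17,"ang":[-1.51123,-0.97714,0.72598],"dq":[-5.83223,-3.1442,-1.04192],"tip":[-0.57903,0.09467,0.38076],"\u03c4":[0.0,0.0,0.0]}
{"k":18,"ang":[-1.60023,-1.02262,0.70741],"dq":[-6.02895,-2.9069,-1.44055],"tip":[-0.59392,0.09269,0.35295],"\u03c4":[0.0,0.0,0.0]}
{"k":19,"ang":[-1.69189,-1.06398,0.68258],"dq":[-6.18365,-2.59509,-1.87602],"tip":[-0.60901,0.08998,0.32279],"\u03c4":[0.0,0.0,0.0]}
{"k":20,"ang":[-1.78547,-1.10007,0.65098],"dq":[-6.28492,-2.20269,-2.34111],"tip":[-0.62409,0.08646,0.29016],"\u03c4":[0.0,0.0,0.0]}
{"k":21,"ang":[-1.8801,-1.12963,0.61224],"dq":[-6.32013,-1.72437,-2.82602],"tip":[-0.63895,0.08203,0.25494],"\u03c4":[0.0,0.0,0.0]}
{"k":22,"ang":[-1.97468,-1.15135,0.56616],"dq":[-6.2762,-1.15607,-3.31798],"tip":[-0.65328,0.07658,0.21699],"\u03c4":[0.0,0.0,0.0]}
{"k":23,"ang":[-2.06793,-1.16385,0.51275],"dq":[-6.14072,-0.49579,-3.80112],"tip":[-0.66673,0.07007,0.1762],"\u03c4":[0.0,0.0,0.0]}
{"k":24,"ang":[-2.15839,-1.16577,0.45227],"dq":[-5.90919,0.24713,-4.25404],"tip":[-0.67889,0.06245,0.13247],"\u03c4":[0.0,0.0,0.0]}
{"k":25,"ang":[-2.24483,-1.15624,0.38545],"dq":[-5.59716,1.03712,-4.64537],"tip":[-0.6892,0.05375,0.08575],"\u03c4":[0.0,0.0,0.0]}
{"k":26,"ang":[-2.32576,-1.13425,0.31327],"dq":[-5.17592,1.90723,-4.96398],"tip":[-0.69708,0.04408,0.03606],"\u03c4":[0.0,0.0,0.0]}
{"k":27,"ang":[-2.3996,-1.09871,0.23702],"dq":[-4.65317,2.84061,-5.18487],"tip":[-0.70194,0.0336,-0.01652],"\u03c4":[0.0,0.0,0.0]}
{"k":28,"ang":[-2.46493,-1.04883,0.15834],"dq":[-4.04491,3.81346,-5.28236],"tip":[-0.70316,0.02258,-0.07182],"\u03c4":[0.0,0.0,0.0]}
{"k":29,"ang":[-2.52064,-0.98426,0.07929],"dq":[-3.37589,4.79375,-5.23053],"tip":[-0.7001,0.01135,-0.12954],"\u03c4":[0.0,0.0,0.0]}
{"k":30,"ang":[-2.56607,-0.90519,0.0023],"dq":[-2.6794,5.73978,-5.00385],"tip":[-0.69217,0.00033,-0.18927],"\u03c4":[0.0,0.0,0.0]}
{"k":31,"ang":[-2.60109,-0.81251,-0.06983],"dq":[-1.99677,6.59873,-4.5787],"tip":[-0.67879,-0.01001,-0.2505],"\u03c4":[0.0,0.0,0.0]}
{"k":32,"ang":[-2.62628,-0.70798,-0.13397],"dq":[-1.37624,7.30637,-3.93685],"tip":[-0.65942,-0.01916,-0.31255],"\u03c4":[0.0,0.0,0.0]}
{"k":33,"ang":[-2.64295,-0.59444,-0.18682],"dq":[-0.87052,7.79033,-3.07255],"tip":[-0.63363,-0.02666,-0.37465],"\u03c4":[0.0,0.0,0.0]}
{"k":34,"ang":[-2.65323,-0.47575,-0.22512],"dq":[-0.5312,7.98068,-2.00309],"tip":[-0.60104,-0.03205,-0.43586],"\u03c4":[0.0,0.0,0.0]}
{"k":35,"ang":[-2.65993,-0.35674,-0.24613],"dq":[-0.39895,7.82931,-0.77949],"tip":[-0.56143,-0.03498,-0.4951],"\u03c4":[0.0,0.0,0.0]}
{"k":36,"ang":[-2.66634,-0.24262,-0.24816],"dq":[-0.4905,7.33751,0.50048],"tip":[-0.51477,-0.03527,-0.55116],"\u03c4":[0.0,0.0,0.0]}
{"k":37,"ang":[-2.6757,-0.13796,-0.23163],"dq":[-0.79256,6.57176,1.68866],"tip":[-0.46126,-0.03296,-0.60275],"\u03c4":[0.0,0.0,0.0]}
{"k":38,"ang":[-2.69105,-0.04656,-0.19826],"dq":[-1.28102,5.58844,2.72697],"tip":[-0.40142,-0.02827,-0.64859],"\u03c4":[0.0,0.0,0.0]}
{"k":39,"ang":[-2.71481,0.02915,-0.15103],"dq":[-1.90518,4.49601,3.52509],"tip":[-0.33607,-0.02159,-0.68756],"\u03c4":[0.0,0.0,0.0]}
{"k":40,"ang":[-2.74859,0.08831,-0.094],"dq":[-2.60764,3.39904,4.02807],"tip":[-0.26628,-0.01346,-0.71878],"\u03c4":[0.0,0.0,0.0]}
{"k":41,"ang":[-2.79314,0.13153,-0.03176],"dq":[-3.33188,2.3829,4.2188],"tip":[-0.19334,-0.00455,-0.74173],"\u03c4":[0.0,0.0,0.0]}
{"k":42,"ang":[-2.8484,0.16051,0.03107],"dq":[-4.02752,1.50723,4.11269],"tip":[-0.11857,0.00445,-0.75625]}
{"summary": "final tip position (m): -0.11857 0.00445 -0.75625"}


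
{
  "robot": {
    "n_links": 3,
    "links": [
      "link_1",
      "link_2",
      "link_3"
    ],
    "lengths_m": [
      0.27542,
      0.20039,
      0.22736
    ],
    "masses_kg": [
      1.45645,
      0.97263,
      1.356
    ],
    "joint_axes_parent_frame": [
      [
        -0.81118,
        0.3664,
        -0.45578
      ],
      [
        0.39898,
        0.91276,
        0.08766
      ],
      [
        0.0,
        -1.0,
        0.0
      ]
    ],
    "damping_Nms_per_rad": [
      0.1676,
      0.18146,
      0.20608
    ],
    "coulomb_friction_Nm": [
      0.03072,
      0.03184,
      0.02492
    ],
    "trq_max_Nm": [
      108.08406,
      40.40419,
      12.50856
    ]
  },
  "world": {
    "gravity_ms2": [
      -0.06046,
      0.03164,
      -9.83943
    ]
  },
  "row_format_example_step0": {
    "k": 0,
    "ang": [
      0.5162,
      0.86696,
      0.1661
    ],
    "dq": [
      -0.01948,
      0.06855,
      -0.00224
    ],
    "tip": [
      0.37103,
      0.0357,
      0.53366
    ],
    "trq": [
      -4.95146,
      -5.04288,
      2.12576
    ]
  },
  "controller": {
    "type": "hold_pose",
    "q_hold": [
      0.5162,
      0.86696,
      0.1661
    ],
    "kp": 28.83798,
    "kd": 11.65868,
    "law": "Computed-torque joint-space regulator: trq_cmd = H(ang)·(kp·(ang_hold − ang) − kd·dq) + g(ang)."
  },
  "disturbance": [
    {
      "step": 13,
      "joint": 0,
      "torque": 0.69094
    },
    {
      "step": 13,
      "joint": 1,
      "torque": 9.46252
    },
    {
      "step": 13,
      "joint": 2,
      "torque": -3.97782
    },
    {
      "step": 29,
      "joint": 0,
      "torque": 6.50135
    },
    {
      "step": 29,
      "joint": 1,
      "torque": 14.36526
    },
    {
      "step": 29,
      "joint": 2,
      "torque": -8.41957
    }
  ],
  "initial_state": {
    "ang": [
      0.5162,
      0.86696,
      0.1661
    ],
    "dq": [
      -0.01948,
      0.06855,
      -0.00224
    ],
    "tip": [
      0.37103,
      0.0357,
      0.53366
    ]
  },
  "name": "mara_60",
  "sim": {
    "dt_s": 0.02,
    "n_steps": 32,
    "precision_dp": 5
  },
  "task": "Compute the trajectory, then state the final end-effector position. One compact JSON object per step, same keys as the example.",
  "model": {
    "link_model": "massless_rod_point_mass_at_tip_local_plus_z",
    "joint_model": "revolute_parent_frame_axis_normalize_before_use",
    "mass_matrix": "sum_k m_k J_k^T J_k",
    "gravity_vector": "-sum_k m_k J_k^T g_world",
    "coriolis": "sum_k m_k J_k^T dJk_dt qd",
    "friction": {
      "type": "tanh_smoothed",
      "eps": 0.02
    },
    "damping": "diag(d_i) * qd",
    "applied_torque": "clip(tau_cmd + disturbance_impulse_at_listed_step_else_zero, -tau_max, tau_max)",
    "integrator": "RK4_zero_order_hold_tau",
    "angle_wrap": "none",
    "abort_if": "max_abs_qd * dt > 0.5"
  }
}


{"k":1,"ang":[0.51586,0.8681,0.16595],"dq":[-0.01445,0.04714,-0.00815],"tip":[0.37119,0.03528,0.53339],"trq":[-4.96255,-4.99811,2.11024]}
{"k":2,"ang":[0.51561,0.86888,0.16578],"dq":[-0.01011,0.03206,-0.00834],"tip":[0.37131,0.03499,0.53319],"trq":[-4.97126,-4.96143,2.09677]}
{"k":3,"ang":[0.51544,0.86941,0.16562],"dq":[-0.00676,0.02086,-0.00725],"tip":[0.3714,0.03479,0.53306],"trq":[-4.97792,-4.93184,2.08567]}
{"k":4,"ang":[0.51533,0.86975,0.16549],"dq":[-0.00422,0.01283,-0.00543],"tip":[0.37145,0.03466,0.53296],"trq":[-4.98291,-4.90872,2.07679]}
{"k":5,"ang":[0.51527,0.86995,0.1654],"dq":[-0.00236,0.00725,-0.00347],"tip":[0.37149,0.03459,0.53291],"trq":[-4.98664,-4.89122,2.06995]}
{"k":6,"ang":[0.51523,0.87005,0.16535],"dq":[-0.00104,0.00339,-0.00182],"tip":[0.37151,0.03454,0.53288],"trq":[-4.98942,-4.87821,2.0648]}
{"k":7,"ang":[0.51522,0.87009,0.16533],"dq":[-0.00013,0.00073,-0.00058],"tip":[0.37152,0.03453,0.53286],"trq":[-4.99155,-4.86857,2.06095]}
{"k":8,"ang":[0.51523,0.87009,0.16533],"dq":[0.00048,-0.0011,0.00031],"tip":[0.37152,0.03453,0.53286],"trq":[-4.99321,-4.86138,2.05806]}
{"k":9,"ang":[0.51524,0.87006,0.16534],"dq":[0.00089,-0.00234,0.00092],"tip":[0.37152,0.03454,0.53287],"trq":[-4.99455,-4.85595,2.05586]}
{"k":10,"ang":[0.51526,0.87,0.16536],"dq":[0.00115,-0.00316,0.00134],"tip":[0.37151,0.03457,0.53289],"trq":[-4.99566,-4.85179,2.05417]}
{"k":11,"ang":[0.51529,0.86993,0.16539],"dq":[0.00132,-0.00369,0.00161],"tip":[0.37149,0.03459,0.53291],"trq":[-4.99662,-4.84855,2.05284]}
{"k":12,"ang":[0.51531,0.86985,0.16543],"dq":[0.00141,-0.00402,0.00179],"tip":[0.37148,0.03462,0.53293],"trq":[-4.99747,-4.84597,2.05178]}
{"k":13,"ang":[0.51534,0.86977,0.16546],"dq":[0.00146,-0.0042,0.00189],"tip":[0.37147,0.03466,0.53295],"trq":[-4.30729,4.61864,-1.9269]}
{"k":14,"ang":[0.51534,0.8762,0.16525],"dq":[-0.00335,0.64018,-0.03489],"tip":[0.37269,0.03288,0.5312],"trq":[-5.14513,-7.11838,3.01252]}
{"k":15,"ang":[0.51524,0.88722,0.16427],"dq":[-0.00657,0.46488,-0.05934],"tip":[0.37482,0.02978,0.52807],"trq":[-5.08157,-6.72273,2.85029]}
{"k":16,"ang":[0.51511,0.8952,0.1631],"dq":[-0.00587,0.33436,-0.05584],"tip":[0.37641,0.0275,0.52572],"trq":[-5.03336,-6.39765,2.71404]}
{"k":17,"ang":[0.51502,0.90088,0.16212],"dq":[-0.00387,0.2349,-0.04223],"tip":[0.37754,0.02587,0.52401],"trq":[-4.99643,-6.1301,2.60032]}
{"k":18,"ang":[0.51496,0.9048,0.16142],"dq":[-0.00182,0.15768,-0.02745],"tip":[0.37832,0.02475,0.52282],"trq":[-4.96815,-5.90957,2.50588]}
{"k":19,"ang":[0.51494,0.90735,0.16099],"dq":[-0.00045,0.09626,-0.01708],"tip":[0.37882,0.02403,0.52204],"trq":[-4.94681,-5.72762,2.42811]}
{"k":20,"ang":[0.51494,0.90878,0.16071],"dq":[0.00023,0.04704,-0.01169],"tip":[0.37911,0.02362,0.5216],"trq":[-4.93123,-5.57741,2.36439]}
{"k":21,"ang":[0.51495,0.90934,0.16052],"dq":[0.00087,0.00969,-0.00631],"tip":[0.37924,0.02346,0.52141],"trq":[-4.92036,-5.45454,2.31212]}
{"k":22,"ang":[0.51498,0.90928,0.16048],"dq":[0.00201,-0.0142,0.0044],"tip":[0.37924,0.02348,0.52141],"trq":[-4.91295,-5.36,2.27062]}
{"k":23,"ang":[0.51502,0.90882,0.16062],"dq":[0.00229,-0.03212,0.00941],"tip":[0.37915,0.02363,0.52156],"trq":[-4.90807,-5.28667,2.23868]}
{"k":24,"ang":[0.51507,0.90804,0.16084],"dq":[0.00227,-0.04575,0.01161],"tip":[0.37899,0.02386,0.5218],"trq":[-4.90538,-5.22687,2.21283]}
{"k":25,"ang":[0.51511,0.90703,0.16108],"dq":[0.00219,-0.05578,0.01269],"tip":[0.37879,0.02416,0.52212],"trq":[-4.90445,-5.17726,2.19147]}
{"k":26,"ang":[0.51515,0.90584,0.16133],"dq":[0.0021,-0.06283,0.0133],"tip":[0.37855,0.02451,0.52248],"trq":[-4.90487,-5.13587,2.17367]}
{"k":27,"ang":[0.51519,0.90454,0.1616],"dq":[0.00203,-0.06748,0.01365],"tip":[0.37829,0.02489,0.52288],"trq":[-4.90633,-5.10119,2.15874]}
{"k":28,"ang":[0.51523,0.90316,0.16187],"dq":[0.00197,-0.07023,0.01383],"tip":[0.37802,0.02529,0.5233],"trq":[-4.90855,-5.07203,2.14618]}
{"k":29,"ang":[0.51527,0.90174,0.16215],"dq":[0.00192,-0.0715,0.01389],"tip":[0.37774,0.02571,0.52374],"trq":[1.59003,9.31783,-6.284]}
{"k":30,"ang":[0.51572,0.9013,0.14087],"dq":[0.05454,0.06259,-2.05153],"tip":[0.38085,0.02454,0.52035],"trq":[-6.46528,-8.49989,4.12967]}
{"k":31,"ang":[0.51726,0.90404,0.10936],"dq":[0.09267,0.19109,-1.15331],"tip":[0.38608,0.02213,0.5141],"trq":[-6.16587,-7.88992,3.74512]}
{"k":32,"ang":[0.5192,0.90818,0.09179],"dq":[0.09699,0.21019,-0.63433],"tip":[0.38954,0.02035,0.50962]}
{"summary": "final tip position (m): 0.38954 0.02035 0.50962"}


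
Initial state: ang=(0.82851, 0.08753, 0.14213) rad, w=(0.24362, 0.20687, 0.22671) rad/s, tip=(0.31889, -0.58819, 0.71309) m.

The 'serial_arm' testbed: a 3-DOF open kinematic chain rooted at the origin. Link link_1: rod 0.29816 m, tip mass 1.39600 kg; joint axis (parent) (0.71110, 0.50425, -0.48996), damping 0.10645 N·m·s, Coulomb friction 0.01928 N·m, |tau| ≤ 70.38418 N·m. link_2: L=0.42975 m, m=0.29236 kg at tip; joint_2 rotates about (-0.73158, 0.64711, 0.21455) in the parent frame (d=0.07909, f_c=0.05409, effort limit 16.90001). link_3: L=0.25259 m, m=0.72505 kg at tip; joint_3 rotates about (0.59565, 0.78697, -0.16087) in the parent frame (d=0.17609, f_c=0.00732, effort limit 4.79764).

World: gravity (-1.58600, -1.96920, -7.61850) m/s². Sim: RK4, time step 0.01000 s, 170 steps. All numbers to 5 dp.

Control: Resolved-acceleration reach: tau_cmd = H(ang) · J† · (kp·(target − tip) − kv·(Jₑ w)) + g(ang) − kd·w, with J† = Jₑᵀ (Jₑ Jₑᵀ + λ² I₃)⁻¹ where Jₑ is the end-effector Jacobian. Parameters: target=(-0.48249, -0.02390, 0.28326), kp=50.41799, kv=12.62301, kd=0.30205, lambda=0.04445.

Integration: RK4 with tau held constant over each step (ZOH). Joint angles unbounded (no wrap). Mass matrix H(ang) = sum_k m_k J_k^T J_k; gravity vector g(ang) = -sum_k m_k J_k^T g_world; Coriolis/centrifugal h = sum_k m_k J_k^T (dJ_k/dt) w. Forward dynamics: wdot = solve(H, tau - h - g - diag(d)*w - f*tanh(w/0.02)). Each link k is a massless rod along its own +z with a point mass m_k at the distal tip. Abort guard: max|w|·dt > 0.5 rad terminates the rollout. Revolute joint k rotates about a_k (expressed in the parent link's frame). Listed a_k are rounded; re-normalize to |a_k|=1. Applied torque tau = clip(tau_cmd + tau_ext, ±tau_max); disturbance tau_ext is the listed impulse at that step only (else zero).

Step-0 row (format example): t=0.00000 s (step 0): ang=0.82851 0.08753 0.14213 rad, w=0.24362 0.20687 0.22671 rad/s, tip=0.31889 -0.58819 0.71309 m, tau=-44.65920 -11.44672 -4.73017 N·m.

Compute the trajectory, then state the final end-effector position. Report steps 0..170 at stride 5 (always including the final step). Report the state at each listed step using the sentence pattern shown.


t=0.05000 s (step 5): ang=0.70813 0.01392 0.47409 rad, w=-4.09877 -2.59381 9.22726 rad/s, tip=0.28936 -0.57297 0.71399 m, tau=-23.50334 -4.64675 -2.78724 N·m.
t=0.10000 s (step 10): ang=0.48652 -0.13798 0.87106 rad, w=-4.57889 -3.37666 6.53093 rad/s, tip=0.20285 -0.50980 0.72760 m, tau=-5.04459 -1.67804 0.33636 N·m.
t=0.15000 s (step 15): ang=0.25583 -0.31721 1.14005 rad, w=-4.65496 -3.74958 4.36830 rad/s, tip=0.09740 -0.43484 0.73236 m, tau=-0.20338 -0.12759 0.90352 N·m.
t=0.20000 s (step 20): ang=0.01962 -0.50842 1.31790 rad, w=-4.81711 -3.85752 2.82775 rad/s, tip=-0.00652 -0.36436 0.71906 m, tau=1.25552 0.85655 0.72509 N·m.
t=0.25000 s (step 25): ang=-0.22788 -0.69866 1.42950 rad, w=-5.10126 -3.71354 1.70177 rad/s, tip=-0.09857 -0.30307 0.69005 m, tau=1.89864 1.47017 0.42888 N·m.
t=0.30000 s (step 30): ang=-0.49144 -0.87615 1.49387 rad, w=-5.44388 -3.35720 0.93094 rad/s, tip=-0.17419 -0.25136 0.65167 m, tau=2.41092 1.71376 0.17477 N·m.
t=0.35000 s (step 35): ang=-0.77146 -1.03218 1.52757 rad, w=-5.74144 -2.87013 0.46348 rad/s, tip=-0.23335 -0.20752 0.61023 m, tau=2.94794 1.58319 -0.01906 N·m.
t=0.40000 s (step 40): ang=-1.06321 -1.16258 1.54388 rad, w=-5.89977 -2.34638 0.22020 rad/s, tip=-0.27922 -0.16920 0.56981 m, tau=3.53817 1.12731 -0.17187 N·m.
t=0.45000 s (step 45): ang=-1.35798 -1.26738 1.55181 rad, w=-5.85349 -1.85316 0.11498 rad/s, tip=-0.31631 -0.13481 0.53157 m, tau=4.18096 0.44575 -0.30830 N·m.
t=0.50000 s (step 50): ang=-1.64435 -1.34889 1.55654 rad, w=-5.55830 -1.41627 0.08421 rad/s, tip=-0.34823 -0.10439 0.49485 m, tau=4.81679 -0.33027 -0.44364 N·m.
t=0.55000 s (step 55): ang=-1.90938 -1.40998 1.56082 rad, w=-5.00156 -1.03497 0.09327 rad/s, tip=-0.37663 -0.07910 0.45910 m, tau=5.31421 -1.06859 -0.57454 N·m.
t=0.60000 s (step 60): ang=-2.14090 -1.45329 1.56614 rad, w=-4.23116 -0.70478 0.12285 rad/s, tip=-0.40154 -0.06001 0.42491 m, tau=5.53788 -1.67359 -0.68263 N·m.
t=0.65000 s (step 65): ang=-2.33075 -1.48141 1.57312 rad, w=-3.35532 -0.42854 0.15659 rad/s, tip=-0.42248 -0.04710 0.39374 m, tau=5.44316 -2.10658 -0.75033 N·m.
t=0.70000 s (step 70): ang=-2.47684 -1.49720 1.58159 rad, w=-2.49938 -0.21262 0.18095 rad/s, tip=-0.43925 -0.03927 0.36703 m, tau=5.10141 -2.37740 -0.77403 N·m.
t=0.75000 s (step 75): ang=-2.58268 -1.50376 1.59091 rad, w=-1.75699 -0.05867 0.18996 rad/s, tip=-0.45217 -0.03496 0.34546 m, tau=4.64108 -2.52181 -0.76422 N·m.
t=0.80000 s (step 80): ang=-2.65533 -1.50421 1.60024 rad, w=-1.17774 0.02728 0.17935 rad/s, tip=-0.46183 -0.03275 0.32894 m, tau=4.17298 -2.55238 -0.73557 N·m.
t=0.85000 s (step 85): ang=-2.70319 -1.50184 1.60872 rad, w=-0.75887 0.06376 0.16025 rad/s, tip=-0.46869 -0.03167 0.31689 m, tau=3.76555 -2.51384 -0.70535 N·m.
t=0.90000 s (step 90): ang=-2.73339 -1.49818 1.61628 rad, w=-0.46701 0.07999 0.14257 rad/s, tip=-0.47345 -0.03106 0.30834 m, tau=3.45076 -2.46877 -0.68041 N·m.
t=0.95000 s (step 95): ang=-2.75155 -1.49407 1.62299 rad, w=-0.27256 0.08292 0.12610 rad/s, tip=-0.47673 -0.03062 0.30237 m, tau=3.22504 -2.42480 -0.66145 N·m.
t=1.00000 s (step 100): ang=-2.76183 -1.49002 1.62892 rad, w=-0.14761 0.07833 0.11143 rad/s, tip=-0.47895 -0.03022 0.29823 m, tau=3.07183 -2.38559 -0.64814 N·m.
t=1.05000 s (step 105): ang=-2.76711 -1.48630 1.63417 rad, w=-0.06986 0.07030 0.09878 rad/s, tip=-0.48042 -0.02983 0.29537 m, tau=2.97241 -2.35254 -0.63948 N·m.
t=1.10000 s (step 110): ang=-2.76934 -1.48301 1.63883 rad, w=-0.02335 0.06118 0.08790 rad/s, tip=-0.48138 -0.02943 0.29336 m, tau=2.91103 -2.32571 -0.63423 N·m.
t=1.15000 s (step 115): ang=-2.76984 -1.48020 1.64296 rad, w=0.00003 0.05116 0.07748 rad/s, tip=-0.48197 -0.02904 0.29193 m, tau=2.87969 -2.30470 -0.63118 N·m.
t=1.20000 s (step 120): ang=-2.76957 -1.47789 1.64659 rad, w=0.00929 0.04152 0.06814 rad/s, tip=-0.48233 -0.02869 0.29086 m, tau=2.86791 -2.28916 -0.63002 N·m.
t=1.25000 s (step 125): ang=-2.76899 -1.47601 1.64981 rad, w=0.01330 0.03401 0.06075 rad/s, tip=-0.48253 -0.02837 0.29003 m, tau=2.86400 -2.27830 -0.63020 N·m.
t=1.30000 s (step 130): ang=-2.76828 -1.47445 1.65269 rad, w=0.01524 0.02861 0.05477 rad/s, tip=-0.48263 -0.02807 0.28936 m, tau=2.86342 -2.27113 -0.63098 N·m.
t=1.35000 s (step 135): ang=-2.76749 -1.47312 1.65530 rad, w=0.01621 0.02481 0.04972 rad/s, tip=-0.48267 -0.02780 0.28879 m, tau=2.86448 -2.26663 -0.63192 N·m.
t=1.40000 s (step 140): ang=-2.76666 -1.47195 1.65768 rad, w=0.01662 0.02208 0.04529 rad/s, tip=-0.48267 -0.02755 0.28832 m, tau=2.86637 -2.26390 -0.63285 N·m.
t=1.45000 s (step 145): ang=-2.76583 -1.47090 1.65984 rad, w=0.01668 0.02003 0.04135 rad/s, tip=-0.48266 -0.02732 0.28790 m, tau=2.86871 -2.26226 -0.63369 N·m.
t=1.50000 s (step 150): ang=-2.76500 -1.46994 1.66182 rad, w=0.01648 0.01840 0.03781 rad/s, tip=-0.48263 -0.02711 0.28754 m, tau=2.87125 -2.26128 -0.63447 N·m.
t=1.55000 s (step 155): ang=-2.76418 -1.46905 1.66363 rad, w=0.01612 0.01704 0.03463 rad/s, tip=-0.48260 -0.02692 0.28722 m, tau=2.87386 -2.26069 -0.63518 N·m.
t=1.60000 s (step 160): ang=-2.76339 -1.46823 1.66529 rad, w=0.01565 0.01588 0.03178 rad/s, tip=-0.48258 -0.02674 0.28693 m, tau=2.87647 -2.26034 -0.63584 N·m.
t=1.65000 s (step 165): ang=-2.76262 -1.46746 1.66681 rad, w=0.01511 0.01485 0.02923 rad/s, tip=-0.48255 -0.02657 0.28668 m, tau=2.87901 -2.26016 -0.63646 N·m.
t=1.70000 s (step 170): ang=-2.76188 -1.46674 1.66821 rad, w=0.01454 0.01393 0.02694 rad/s, tip=-0.48252 -0.02642 0.28645 m.
final tip position (m): -0.48252 -0.02642 0.28645
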